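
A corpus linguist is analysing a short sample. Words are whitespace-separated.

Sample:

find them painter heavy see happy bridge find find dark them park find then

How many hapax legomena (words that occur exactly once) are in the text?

Frequencies: find:4, them:2, painter:1, heavy:1, see:1, happy:1, bridge:1, dark:1, park:1, then:1
Hapax (freq=1): bridge, dark, happy, heavy, painter, park, see, then

8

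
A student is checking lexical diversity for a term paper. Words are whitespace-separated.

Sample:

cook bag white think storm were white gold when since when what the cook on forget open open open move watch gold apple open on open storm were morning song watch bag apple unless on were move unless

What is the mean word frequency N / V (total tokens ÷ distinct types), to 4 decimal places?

1.9000

N = 38 tokens, V = 20 types.
Mean frequency = N / V = 38 / 20 = 1.9000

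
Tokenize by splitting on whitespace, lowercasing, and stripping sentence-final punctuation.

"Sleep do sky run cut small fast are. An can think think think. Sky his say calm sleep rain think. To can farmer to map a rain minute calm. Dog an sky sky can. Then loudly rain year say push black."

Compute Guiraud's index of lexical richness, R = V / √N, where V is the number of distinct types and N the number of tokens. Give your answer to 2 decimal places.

N = 41, V = 26.
√N = 6.403124
R = 26 / 6.403124 = 4.06

4.06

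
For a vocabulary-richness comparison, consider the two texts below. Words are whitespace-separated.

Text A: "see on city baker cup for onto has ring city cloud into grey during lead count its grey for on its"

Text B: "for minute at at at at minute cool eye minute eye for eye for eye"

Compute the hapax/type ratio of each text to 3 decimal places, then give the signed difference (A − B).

A: hapax=11, V=16, ratio=0.688
B: hapax=1, V=5, ratio=0.200
Difference = 0.688 − 0.200 = 0.488

0.488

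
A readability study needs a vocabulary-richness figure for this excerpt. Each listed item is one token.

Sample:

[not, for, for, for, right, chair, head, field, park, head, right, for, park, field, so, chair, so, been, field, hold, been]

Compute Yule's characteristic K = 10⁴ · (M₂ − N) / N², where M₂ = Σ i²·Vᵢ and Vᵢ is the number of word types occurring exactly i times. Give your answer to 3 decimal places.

680.272

Frequencies: for:4, field:3, right:2, chair:2, head:2, park:2, so:2, been:2, not:1, hold:1
N = 21. Frequency spectrum: V_1=2, V_2=6, V_3=1, V_4=1
M₂ = 1²·2 + 2²·6 + 3²·1 + 4²·1 = 51
K = 10000 × (51 − 21) / 21² = 680.272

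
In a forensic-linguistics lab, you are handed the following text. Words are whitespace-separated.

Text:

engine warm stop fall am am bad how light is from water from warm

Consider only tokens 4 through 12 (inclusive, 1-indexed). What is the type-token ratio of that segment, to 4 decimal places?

Segment tokens 4–12: fall, am, am, bad, how, light, is, from, water
Segment N = 9, segment V = 8.
TTR = 8 / 9 = 0.8889

0.8889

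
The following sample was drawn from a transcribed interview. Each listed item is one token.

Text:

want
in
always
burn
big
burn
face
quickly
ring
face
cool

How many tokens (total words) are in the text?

Tokens: want, in, always, burn, big, burn, face, quickly, ring, face, cool
N = 11

11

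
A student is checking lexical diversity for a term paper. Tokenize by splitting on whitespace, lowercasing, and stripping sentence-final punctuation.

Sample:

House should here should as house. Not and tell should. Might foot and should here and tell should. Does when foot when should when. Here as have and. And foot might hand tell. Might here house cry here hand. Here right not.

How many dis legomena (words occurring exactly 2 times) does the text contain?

3

Frequencies: should:6, here:6, and:5, house:3, tell:3, might:3, foot:3, when:3, as:2, not:2, hand:2, does:1, have:1, cry:1, right:1
Words with frequency 2: as, hand, not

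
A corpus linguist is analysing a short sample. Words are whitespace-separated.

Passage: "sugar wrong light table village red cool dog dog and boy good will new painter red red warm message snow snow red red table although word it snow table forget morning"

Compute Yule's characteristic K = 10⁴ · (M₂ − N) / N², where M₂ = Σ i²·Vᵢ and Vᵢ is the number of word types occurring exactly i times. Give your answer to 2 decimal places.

Frequencies: red:5, table:3, snow:3, dog:2, sugar:1, wrong:1, light:1, village:1, cool:1, and:1, boy:1, good:1, will:1, new:1, painter:1, warm:1, message:1, although:1, word:1, it:1, … (2 more, each freq 1)
N = 31. Frequency spectrum: V_1=18, V_2=1, V_3=2, V_5=1
M₂ = 1²·18 + 2²·1 + 3²·2 + 5²·1 = 65
K = 10000 × (65 − 31) / 31² = 353.80

353.80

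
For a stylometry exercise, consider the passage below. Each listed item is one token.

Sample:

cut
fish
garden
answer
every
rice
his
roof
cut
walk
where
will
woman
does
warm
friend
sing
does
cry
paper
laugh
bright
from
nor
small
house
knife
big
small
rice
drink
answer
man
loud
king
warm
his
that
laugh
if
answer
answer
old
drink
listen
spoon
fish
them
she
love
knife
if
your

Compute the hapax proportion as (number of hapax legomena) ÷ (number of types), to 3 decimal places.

Frequencies: answer:4, cut:2, fish:2, rice:2, his:2, does:2, warm:2, laugh:2, small:2, knife:2, drink:2, if:2, garden:1, every:1, roof:1, walk:1, where:1, will:1, woman:1, friend:1, … (19 more, each freq 1)
Hapax count = 27; type count = 39.
Ratio = 27 / 39 = 0.692

0.692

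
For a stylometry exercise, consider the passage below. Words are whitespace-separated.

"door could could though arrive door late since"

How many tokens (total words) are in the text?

Tokens: door, could, could, though, arrive, door, late, since
N = 8

8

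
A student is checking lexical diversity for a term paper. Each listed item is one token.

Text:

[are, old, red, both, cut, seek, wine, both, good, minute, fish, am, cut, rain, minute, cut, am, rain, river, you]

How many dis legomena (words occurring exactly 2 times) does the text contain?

Frequencies: cut:3, both:2, minute:2, am:2, rain:2, are:1, old:1, red:1, seek:1, wine:1, good:1, fish:1, river:1, you:1
Words with frequency 2: am, both, minute, rain

4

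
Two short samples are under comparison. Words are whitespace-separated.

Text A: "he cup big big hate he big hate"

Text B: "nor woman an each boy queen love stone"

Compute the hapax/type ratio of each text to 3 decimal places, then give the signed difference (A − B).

A: hapax=1, V=4, ratio=0.250
B: hapax=8, V=8, ratio=1.000
Difference = 0.250 − 1.000 = -0.750

-0.750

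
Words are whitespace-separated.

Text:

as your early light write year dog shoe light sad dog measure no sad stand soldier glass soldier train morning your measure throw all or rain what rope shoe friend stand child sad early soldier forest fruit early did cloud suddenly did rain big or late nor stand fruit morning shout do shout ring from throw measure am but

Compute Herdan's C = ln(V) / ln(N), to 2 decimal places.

0.89

N = 59, V = 38.
ln(V) = 3.637586, ln(N) = 4.077537
C = 3.637586 / 4.077537 = 0.89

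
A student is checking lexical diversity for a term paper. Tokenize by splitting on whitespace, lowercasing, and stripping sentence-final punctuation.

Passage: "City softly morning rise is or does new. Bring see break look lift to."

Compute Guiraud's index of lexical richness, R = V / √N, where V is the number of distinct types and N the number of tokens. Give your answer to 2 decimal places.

N = 14, V = 14.
√N = 3.741657
R = 14 / 3.741657 = 3.74

3.74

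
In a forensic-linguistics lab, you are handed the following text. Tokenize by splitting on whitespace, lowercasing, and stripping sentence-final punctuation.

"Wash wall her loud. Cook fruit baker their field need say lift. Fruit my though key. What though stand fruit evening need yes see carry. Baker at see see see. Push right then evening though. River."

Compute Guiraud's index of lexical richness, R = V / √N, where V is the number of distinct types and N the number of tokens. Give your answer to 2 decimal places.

4.33

N = 36, V = 26.
√N = 6.000000
R = 26 / 6.000000 = 4.33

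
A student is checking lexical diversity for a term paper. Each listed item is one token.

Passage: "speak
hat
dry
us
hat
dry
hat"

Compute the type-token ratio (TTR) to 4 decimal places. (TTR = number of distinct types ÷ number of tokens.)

N = 7 tokens, V = 4 types.
TTR = V / N = 4 / 7 = 0.5714

0.5714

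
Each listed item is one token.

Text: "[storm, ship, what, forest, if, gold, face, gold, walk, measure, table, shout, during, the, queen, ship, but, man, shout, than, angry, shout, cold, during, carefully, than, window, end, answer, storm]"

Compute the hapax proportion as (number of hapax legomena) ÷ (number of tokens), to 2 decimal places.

Frequencies: shout:3, storm:2, ship:2, gold:2, during:2, than:2, what:1, forest:1, if:1, face:1, walk:1, measure:1, table:1, the:1, queen:1, but:1, man:1, angry:1, cold:1, carefully:1, … (3 more, each freq 1)
Hapax count = 17; token count = 30.
Ratio = 17 / 30 = 0.57

0.57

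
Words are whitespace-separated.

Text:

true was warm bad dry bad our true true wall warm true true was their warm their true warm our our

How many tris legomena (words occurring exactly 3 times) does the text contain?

1

Frequencies: true:6, warm:4, our:3, was:2, bad:2, their:2, dry:1, wall:1
Words with frequency 3: our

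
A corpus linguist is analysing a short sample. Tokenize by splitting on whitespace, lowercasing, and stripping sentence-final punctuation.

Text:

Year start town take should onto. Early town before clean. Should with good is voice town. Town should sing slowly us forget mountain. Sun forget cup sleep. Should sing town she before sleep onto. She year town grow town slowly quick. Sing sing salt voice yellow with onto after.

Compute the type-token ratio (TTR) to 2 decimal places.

N = 49 tokens, V = 27 types.
TTR = V / N = 27 / 49 = 0.55

0.55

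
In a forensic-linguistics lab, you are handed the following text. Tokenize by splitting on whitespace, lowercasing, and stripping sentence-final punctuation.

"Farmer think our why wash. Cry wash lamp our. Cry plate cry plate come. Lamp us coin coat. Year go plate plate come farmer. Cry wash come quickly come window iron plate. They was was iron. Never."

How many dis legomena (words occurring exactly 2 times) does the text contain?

Frequencies: plate:5, cry:4, come:4, wash:3, farmer:2, our:2, lamp:2, iron:2, was:2, think:1, why:1, us:1, coin:1, coat:1, year:1, go:1, quickly:1, window:1, they:1, never:1
Words with frequency 2: farmer, iron, lamp, our, was

5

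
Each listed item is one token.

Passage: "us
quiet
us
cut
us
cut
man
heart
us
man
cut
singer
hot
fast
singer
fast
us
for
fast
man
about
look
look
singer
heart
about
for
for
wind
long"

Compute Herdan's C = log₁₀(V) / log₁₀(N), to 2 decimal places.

N = 30, V = 13.
log₁₀(V) = 1.113943, log₁₀(N) = 1.477121
C = 1.113943 / 1.477121 = 0.75

0.75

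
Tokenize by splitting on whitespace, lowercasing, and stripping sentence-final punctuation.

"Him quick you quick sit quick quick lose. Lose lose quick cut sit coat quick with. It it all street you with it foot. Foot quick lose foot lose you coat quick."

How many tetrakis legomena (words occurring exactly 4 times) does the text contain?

0

Frequencies: quick:8, lose:5, you:3, it:3, foot:3, sit:2, coat:2, with:2, him:1, cut:1, all:1, street:1
Words with frequency 4: (none)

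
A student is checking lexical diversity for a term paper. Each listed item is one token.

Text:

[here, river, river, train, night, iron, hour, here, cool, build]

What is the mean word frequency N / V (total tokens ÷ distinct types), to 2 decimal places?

1.25

N = 10 tokens, V = 8 types.
Mean frequency = N / V = 10 / 8 = 1.25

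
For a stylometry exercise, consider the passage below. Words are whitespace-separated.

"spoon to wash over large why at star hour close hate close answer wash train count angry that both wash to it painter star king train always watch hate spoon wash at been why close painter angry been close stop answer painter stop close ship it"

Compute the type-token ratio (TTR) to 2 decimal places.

0.54

N = 46 tokens, V = 25 types.
TTR = V / N = 25 / 46 = 0.54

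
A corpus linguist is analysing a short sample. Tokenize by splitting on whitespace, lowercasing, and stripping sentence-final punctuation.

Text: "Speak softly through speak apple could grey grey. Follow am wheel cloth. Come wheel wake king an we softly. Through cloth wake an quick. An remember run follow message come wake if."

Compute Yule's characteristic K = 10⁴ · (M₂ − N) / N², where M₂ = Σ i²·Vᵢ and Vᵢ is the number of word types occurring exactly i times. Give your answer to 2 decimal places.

Frequencies: wake:3, an:3, speak:2, softly:2, through:2, grey:2, follow:2, wheel:2, cloth:2, come:2, apple:1, could:1, am:1, king:1, we:1, quick:1, remember:1, run:1, message:1, if:1
N = 32. Frequency spectrum: V_1=10, V_2=8, V_3=2
M₂ = 1²·10 + 2²·8 + 3²·2 = 60
K = 10000 × (60 − 32) / 32² = 273.44

273.44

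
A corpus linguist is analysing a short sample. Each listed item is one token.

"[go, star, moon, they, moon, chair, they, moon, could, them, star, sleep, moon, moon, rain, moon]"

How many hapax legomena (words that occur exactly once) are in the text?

6

Frequencies: moon:6, star:2, they:2, go:1, chair:1, could:1, them:1, sleep:1, rain:1
Hapax (freq=1): chair, could, go, rain, sleep, them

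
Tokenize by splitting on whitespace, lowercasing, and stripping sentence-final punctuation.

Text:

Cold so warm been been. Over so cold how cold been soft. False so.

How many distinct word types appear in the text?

Distinct types: {been, cold, false, how, over, so, soft, warm}
V = 8

8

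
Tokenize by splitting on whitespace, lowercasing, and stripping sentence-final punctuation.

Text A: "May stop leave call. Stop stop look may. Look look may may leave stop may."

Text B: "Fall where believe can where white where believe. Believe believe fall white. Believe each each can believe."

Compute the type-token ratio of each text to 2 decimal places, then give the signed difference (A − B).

-0.02

TTR(A) = 5/15 = 0.33
TTR(B) = 6/17 = 0.35
Difference = 0.33 − 0.35 = -0.02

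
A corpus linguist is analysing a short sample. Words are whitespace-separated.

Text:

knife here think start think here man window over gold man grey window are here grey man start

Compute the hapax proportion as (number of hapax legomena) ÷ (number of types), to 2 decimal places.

Frequencies: here:3, man:3, think:2, start:2, window:2, grey:2, knife:1, over:1, gold:1, are:1
Hapax count = 4; type count = 10.
Ratio = 4 / 10 = 0.40

0.40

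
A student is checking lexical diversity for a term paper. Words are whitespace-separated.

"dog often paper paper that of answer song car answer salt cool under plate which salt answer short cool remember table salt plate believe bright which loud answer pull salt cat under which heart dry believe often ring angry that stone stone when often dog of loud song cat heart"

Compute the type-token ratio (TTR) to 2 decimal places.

0.54

N = 50 tokens, V = 27 types.
TTR = V / N = 27 / 50 = 0.54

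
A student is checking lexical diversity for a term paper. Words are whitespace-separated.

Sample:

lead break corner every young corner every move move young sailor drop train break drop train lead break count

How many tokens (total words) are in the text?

Tokens: lead, break, corner, every, young, corner, every, move, move, young, sailor, drop, train, break, drop, train, lead, break, count
N = 19

19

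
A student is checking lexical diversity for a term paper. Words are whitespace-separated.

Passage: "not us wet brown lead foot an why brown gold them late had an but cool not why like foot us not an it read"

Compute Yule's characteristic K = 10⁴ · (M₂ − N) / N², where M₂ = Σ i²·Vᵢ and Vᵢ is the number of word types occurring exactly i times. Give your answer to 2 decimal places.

320.00

Frequencies: not:3, an:3, us:2, brown:2, foot:2, why:2, wet:1, lead:1, gold:1, them:1, late:1, had:1, but:1, cool:1, like:1, it:1, read:1
N = 25. Frequency spectrum: V_1=11, V_2=4, V_3=2
M₂ = 1²·11 + 2²·4 + 3²·2 = 45
K = 10000 × (45 − 25) / 25² = 320.00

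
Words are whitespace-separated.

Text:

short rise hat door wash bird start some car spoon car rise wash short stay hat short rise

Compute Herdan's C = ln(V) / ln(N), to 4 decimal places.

0.8296

N = 18, V = 11.
ln(V) = 2.397895, ln(N) = 2.890372
C = 2.397895 / 2.890372 = 0.8296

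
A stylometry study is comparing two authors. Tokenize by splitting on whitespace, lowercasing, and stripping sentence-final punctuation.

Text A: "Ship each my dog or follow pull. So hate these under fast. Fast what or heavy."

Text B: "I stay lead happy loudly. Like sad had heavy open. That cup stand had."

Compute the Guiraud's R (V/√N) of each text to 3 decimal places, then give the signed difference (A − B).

0.026

A: V=14, N=16, R=3.500
B: V=13, N=14, R=3.474
Difference = 3.500 − 3.474 = 0.026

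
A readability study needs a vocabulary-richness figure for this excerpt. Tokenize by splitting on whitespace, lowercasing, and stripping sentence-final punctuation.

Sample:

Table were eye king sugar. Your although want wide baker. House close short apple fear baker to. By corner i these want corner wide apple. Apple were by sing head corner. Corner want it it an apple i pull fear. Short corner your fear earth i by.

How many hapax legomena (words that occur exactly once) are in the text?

14

Frequencies: corner:5, apple:4, want:3, fear:3, by:3, i:3, were:2, your:2, wide:2, baker:2, short:2, it:2, table:1, eye:1, king:1, sugar:1, although:1, house:1, close:1, to:1, … (6 more, each freq 1)
Hapax (freq=1): although, an, close, earth, eye, head, house, king, pull, sing, sugar, table, these, to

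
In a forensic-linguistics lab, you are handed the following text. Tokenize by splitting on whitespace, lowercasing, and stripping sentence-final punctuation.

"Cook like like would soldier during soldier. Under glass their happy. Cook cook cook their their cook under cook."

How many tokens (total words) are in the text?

19

Tokens: cook, like, like, would, soldier, during, soldier, under, glass, their, happy, cook, cook, cook, their, their, cook, under, cook
N = 19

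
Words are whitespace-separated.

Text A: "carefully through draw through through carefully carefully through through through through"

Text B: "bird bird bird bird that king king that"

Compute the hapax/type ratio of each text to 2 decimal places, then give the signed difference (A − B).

A: hapax=1, V=3, ratio=0.33
B: hapax=0, V=3, ratio=0.00
Difference = 0.33 − 0.00 = 0.33

0.33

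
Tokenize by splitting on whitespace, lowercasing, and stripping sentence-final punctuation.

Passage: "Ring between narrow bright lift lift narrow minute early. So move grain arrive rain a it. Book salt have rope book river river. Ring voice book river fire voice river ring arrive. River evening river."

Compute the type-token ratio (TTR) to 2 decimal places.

0.63

N = 35 tokens, V = 22 types.
TTR = V / N = 22 / 35 = 0.63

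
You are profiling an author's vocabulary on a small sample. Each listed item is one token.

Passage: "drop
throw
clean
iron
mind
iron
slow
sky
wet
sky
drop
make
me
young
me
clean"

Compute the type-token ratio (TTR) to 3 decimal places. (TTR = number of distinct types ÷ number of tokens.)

0.688

N = 16 tokens, V = 11 types.
TTR = V / N = 11 / 16 = 0.688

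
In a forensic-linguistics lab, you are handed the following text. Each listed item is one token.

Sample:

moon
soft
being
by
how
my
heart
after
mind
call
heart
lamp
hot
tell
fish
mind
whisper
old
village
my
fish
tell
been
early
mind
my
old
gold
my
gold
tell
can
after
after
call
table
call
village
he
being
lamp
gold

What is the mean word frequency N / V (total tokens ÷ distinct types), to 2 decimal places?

1.83

N = 42 tokens, V = 23 types.
Mean frequency = N / V = 42 / 23 = 1.83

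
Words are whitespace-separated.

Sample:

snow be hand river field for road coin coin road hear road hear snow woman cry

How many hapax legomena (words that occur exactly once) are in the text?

7

Frequencies: road:3, snow:2, coin:2, hear:2, be:1, hand:1, river:1, field:1, for:1, woman:1, cry:1
Hapax (freq=1): be, cry, field, for, hand, river, woman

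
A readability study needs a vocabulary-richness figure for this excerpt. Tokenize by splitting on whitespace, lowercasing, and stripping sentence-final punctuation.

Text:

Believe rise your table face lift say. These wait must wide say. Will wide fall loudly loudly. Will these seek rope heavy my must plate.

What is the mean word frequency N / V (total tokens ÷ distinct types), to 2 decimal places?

1.32

N = 25 tokens, V = 19 types.
Mean frequency = N / V = 25 / 19 = 1.32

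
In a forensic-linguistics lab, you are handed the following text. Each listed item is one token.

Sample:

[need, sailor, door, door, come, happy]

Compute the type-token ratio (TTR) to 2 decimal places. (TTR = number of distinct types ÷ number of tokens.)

0.83

N = 6 tokens, V = 5 types.
TTR = V / N = 5 / 6 = 0.83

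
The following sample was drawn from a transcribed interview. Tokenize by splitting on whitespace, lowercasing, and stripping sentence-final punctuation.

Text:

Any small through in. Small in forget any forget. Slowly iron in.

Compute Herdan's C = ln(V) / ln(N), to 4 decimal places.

N = 12, V = 7.
ln(V) = 1.945910, ln(N) = 2.484907
C = 1.945910 / 2.484907 = 0.7831

0.7831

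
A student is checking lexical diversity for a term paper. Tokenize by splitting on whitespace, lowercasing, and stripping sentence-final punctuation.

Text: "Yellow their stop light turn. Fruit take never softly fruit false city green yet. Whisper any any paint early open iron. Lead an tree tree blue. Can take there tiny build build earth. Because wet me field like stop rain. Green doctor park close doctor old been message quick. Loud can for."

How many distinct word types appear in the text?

43

Distinct types: {an, any, because, been, blue, build, can, city, close, doctor, early, earth, false, field, for, fruit, green, iron, lead, light, like, loud, me, message, never, old, open, paint, park, quick, rain, softly, stop, take, their, there, tiny, tree, turn, wet, whisper, yellow, yet}
V = 43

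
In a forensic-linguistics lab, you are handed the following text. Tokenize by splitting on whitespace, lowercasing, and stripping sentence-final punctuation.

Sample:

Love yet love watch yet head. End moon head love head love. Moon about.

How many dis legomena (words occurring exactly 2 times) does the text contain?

Frequencies: love:4, head:3, yet:2, moon:2, watch:1, end:1, about:1
Words with frequency 2: moon, yet

2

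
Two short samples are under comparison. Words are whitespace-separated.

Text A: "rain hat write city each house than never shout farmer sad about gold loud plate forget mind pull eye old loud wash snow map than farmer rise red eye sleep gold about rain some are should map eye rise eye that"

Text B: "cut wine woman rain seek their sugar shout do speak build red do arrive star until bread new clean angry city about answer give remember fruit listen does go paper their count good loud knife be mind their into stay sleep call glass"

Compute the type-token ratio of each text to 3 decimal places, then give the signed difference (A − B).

TTR(A) = 30/41 = 0.732
TTR(B) = 40/43 = 0.930
Difference = 0.732 − 0.930 = -0.198

-0.198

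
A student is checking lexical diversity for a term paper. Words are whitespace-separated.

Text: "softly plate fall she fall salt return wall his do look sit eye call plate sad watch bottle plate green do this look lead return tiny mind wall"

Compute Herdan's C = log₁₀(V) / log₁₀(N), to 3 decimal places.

N = 28, V = 21.
log₁₀(V) = 1.322219, log₁₀(N) = 1.447158
C = 1.322219 / 1.447158 = 0.914

0.914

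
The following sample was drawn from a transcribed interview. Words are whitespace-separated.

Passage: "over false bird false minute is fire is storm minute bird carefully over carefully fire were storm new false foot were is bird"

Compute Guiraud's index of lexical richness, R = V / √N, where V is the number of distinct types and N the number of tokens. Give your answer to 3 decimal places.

2.294

N = 23, V = 11.
√N = 4.795832
R = 11 / 4.795832 = 2.294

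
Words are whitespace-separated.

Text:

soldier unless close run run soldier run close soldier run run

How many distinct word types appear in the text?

4

Distinct types: {close, run, soldier, unless}
V = 4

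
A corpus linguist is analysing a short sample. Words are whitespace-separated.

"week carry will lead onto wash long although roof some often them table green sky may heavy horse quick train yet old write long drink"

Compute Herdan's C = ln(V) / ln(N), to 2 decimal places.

0.99

N = 25, V = 24.
ln(V) = 3.178054, ln(N) = 3.218876
C = 3.178054 / 3.218876 = 0.99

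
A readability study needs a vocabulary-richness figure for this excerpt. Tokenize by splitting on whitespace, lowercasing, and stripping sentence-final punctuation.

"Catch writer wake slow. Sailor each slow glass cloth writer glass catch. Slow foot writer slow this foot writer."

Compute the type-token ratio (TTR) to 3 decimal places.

N = 19 tokens, V = 10 types.
TTR = V / N = 10 / 19 = 0.526

0.526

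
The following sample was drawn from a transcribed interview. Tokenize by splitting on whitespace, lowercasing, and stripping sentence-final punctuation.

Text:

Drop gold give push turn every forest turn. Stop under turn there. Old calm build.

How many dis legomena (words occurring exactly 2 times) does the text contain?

0

Frequencies: turn:3, drop:1, gold:1, give:1, push:1, every:1, forest:1, stop:1, under:1, there:1, old:1, calm:1, build:1
Words with frequency 2: (none)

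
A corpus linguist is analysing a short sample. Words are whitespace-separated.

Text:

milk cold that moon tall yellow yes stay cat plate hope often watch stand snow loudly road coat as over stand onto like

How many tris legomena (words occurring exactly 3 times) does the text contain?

0

Frequencies: stand:2, milk:1, cold:1, that:1, moon:1, tall:1, yellow:1, yes:1, stay:1, cat:1, plate:1, hope:1, often:1, watch:1, snow:1, loudly:1, road:1, coat:1, as:1, over:1, … (2 more, each freq 1)
Words with frequency 3: (none)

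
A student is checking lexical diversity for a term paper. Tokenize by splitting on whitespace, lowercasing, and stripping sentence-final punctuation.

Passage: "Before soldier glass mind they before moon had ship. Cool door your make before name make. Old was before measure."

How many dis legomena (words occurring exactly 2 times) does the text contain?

Frequencies: before:4, make:2, soldier:1, glass:1, mind:1, they:1, moon:1, had:1, ship:1, cool:1, door:1, your:1, name:1, old:1, was:1, measure:1
Words with frequency 2: make

1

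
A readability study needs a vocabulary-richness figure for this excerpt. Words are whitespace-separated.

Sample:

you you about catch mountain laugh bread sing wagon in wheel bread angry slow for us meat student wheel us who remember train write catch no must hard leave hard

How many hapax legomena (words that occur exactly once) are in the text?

Frequencies: you:2, catch:2, bread:2, wheel:2, us:2, hard:2, about:1, mountain:1, laugh:1, sing:1, wagon:1, in:1, angry:1, slow:1, for:1, meat:1, student:1, who:1, remember:1, train:1, … (4 more, each freq 1)
Hapax (freq=1): about, angry, for, in, laugh, leave, meat, mountain, must, no, remember, sing, slow, student, train, wagon, who, write

18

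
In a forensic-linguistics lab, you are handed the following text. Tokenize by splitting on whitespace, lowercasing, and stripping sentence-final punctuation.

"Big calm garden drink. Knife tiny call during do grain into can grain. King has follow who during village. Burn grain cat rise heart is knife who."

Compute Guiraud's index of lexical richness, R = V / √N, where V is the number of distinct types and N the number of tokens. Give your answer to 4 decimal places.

4.2339

N = 27, V = 22.
√N = 5.196152
R = 22 / 5.196152 = 4.2339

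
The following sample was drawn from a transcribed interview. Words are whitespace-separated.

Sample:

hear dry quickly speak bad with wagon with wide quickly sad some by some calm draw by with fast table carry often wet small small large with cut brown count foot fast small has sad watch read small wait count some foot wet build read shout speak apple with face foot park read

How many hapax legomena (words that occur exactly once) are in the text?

21

Frequencies: with:5, small:4, some:3, foot:3, read:3, quickly:2, speak:2, sad:2, by:2, fast:2, wet:2, count:2, hear:1, dry:1, bad:1, wagon:1, wide:1, calm:1, draw:1, table:1, … (13 more, each freq 1)
Hapax (freq=1): apple, bad, brown, build, calm, carry, cut, draw, dry, face, has, hear, large, often, park, shout, table, wagon, wait, watch, wide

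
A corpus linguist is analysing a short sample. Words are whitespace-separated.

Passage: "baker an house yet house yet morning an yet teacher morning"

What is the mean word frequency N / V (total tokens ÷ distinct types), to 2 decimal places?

N = 11 tokens, V = 6 types.
Mean frequency = N / V = 11 / 6 = 1.83

1.83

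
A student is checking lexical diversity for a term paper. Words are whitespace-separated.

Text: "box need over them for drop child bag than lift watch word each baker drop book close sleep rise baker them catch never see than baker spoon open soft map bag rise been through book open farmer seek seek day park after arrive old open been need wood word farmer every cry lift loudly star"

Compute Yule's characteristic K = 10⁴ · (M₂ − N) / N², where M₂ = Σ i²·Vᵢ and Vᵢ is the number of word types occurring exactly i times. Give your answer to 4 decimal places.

Frequencies: baker:3, open:3, need:2, them:2, drop:2, bag:2, than:2, lift:2, word:2, book:2, rise:2, been:2, farmer:2, seek:2, box:1, over:1, for:1, child:1, watch:1, each:1, … (19 more, each freq 1)
N = 55. Frequency spectrum: V_1=25, V_2=12, V_3=2
M₂ = 1²·25 + 2²·12 + 3²·2 = 91
K = 10000 × (91 − 55) / 55² = 119.0083

119.0083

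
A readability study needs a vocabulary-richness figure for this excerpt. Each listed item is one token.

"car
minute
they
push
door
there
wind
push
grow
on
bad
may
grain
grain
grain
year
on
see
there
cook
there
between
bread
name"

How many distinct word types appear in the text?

Distinct types: {bad, between, bread, car, cook, door, grain, grow, may, minute, name, on, push, see, there, they, wind, year}
V = 18

18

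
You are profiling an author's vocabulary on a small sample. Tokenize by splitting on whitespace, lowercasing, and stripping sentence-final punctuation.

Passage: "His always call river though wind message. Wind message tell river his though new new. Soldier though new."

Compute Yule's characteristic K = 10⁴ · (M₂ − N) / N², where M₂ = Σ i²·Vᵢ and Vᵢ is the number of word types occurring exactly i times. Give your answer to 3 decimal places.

Frequencies: though:3, new:3, his:2, river:2, wind:2, message:2, always:1, call:1, tell:1, soldier:1
N = 18. Frequency spectrum: V_1=4, V_2=4, V_3=2
M₂ = 1²·4 + 2²·4 + 3²·2 = 38
K = 10000 × (38 − 18) / 18² = 617.284

617.284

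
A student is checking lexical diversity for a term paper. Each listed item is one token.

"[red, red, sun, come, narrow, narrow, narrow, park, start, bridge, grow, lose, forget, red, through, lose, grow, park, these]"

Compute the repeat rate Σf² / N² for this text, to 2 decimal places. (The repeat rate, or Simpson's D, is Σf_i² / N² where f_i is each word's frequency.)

Frequencies: red:3, narrow:3, park:2, grow:2, lose:2, sun:1, come:1, start:1, bridge:1, forget:1, through:1, these:1
Σf² = 37; N² = 361
Repeat rate = 37 / 361 = 0.10

0.10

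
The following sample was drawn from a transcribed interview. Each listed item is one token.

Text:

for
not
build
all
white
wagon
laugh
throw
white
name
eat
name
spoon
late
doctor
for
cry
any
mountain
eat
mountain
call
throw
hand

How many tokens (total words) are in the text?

Tokens: for, not, build, all, white, wagon, laugh, throw, white, name, eat, name, spoon, late, doctor, for, cry, any, mountain, eat, mountain, call, throw, hand
N = 24

24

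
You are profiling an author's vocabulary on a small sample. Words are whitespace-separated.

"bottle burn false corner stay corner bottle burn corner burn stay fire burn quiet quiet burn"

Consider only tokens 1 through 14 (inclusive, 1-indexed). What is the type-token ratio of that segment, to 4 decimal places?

Segment tokens 1–14: bottle, burn, false, corner, stay, corner, bottle, burn, corner, burn, stay, fire, burn, quiet
Segment N = 14, segment V = 7.
TTR = 7 / 14 = 0.5000

0.5000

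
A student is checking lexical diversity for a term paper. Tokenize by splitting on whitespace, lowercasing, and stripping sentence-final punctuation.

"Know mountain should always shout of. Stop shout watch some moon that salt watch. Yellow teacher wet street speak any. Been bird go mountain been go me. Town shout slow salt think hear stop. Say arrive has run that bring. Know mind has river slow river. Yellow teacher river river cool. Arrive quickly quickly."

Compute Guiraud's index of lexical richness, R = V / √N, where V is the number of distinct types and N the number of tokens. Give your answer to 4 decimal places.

N = 54, V = 35.
√N = 7.348469
R = 35 / 7.348469 = 4.7629

4.7629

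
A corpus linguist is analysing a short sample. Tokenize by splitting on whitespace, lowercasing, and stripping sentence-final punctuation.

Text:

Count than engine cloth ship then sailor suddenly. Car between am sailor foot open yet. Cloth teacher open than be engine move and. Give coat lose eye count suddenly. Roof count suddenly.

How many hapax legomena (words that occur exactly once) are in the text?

Frequencies: count:3, suddenly:3, than:2, engine:2, cloth:2, sailor:2, open:2, ship:1, then:1, car:1, between:1, am:1, foot:1, yet:1, teacher:1, be:1, move:1, and:1, give:1, coat:1, … (3 more, each freq 1)
Hapax (freq=1): am, and, be, between, car, coat, eye, foot, give, lose, move, roof, ship, teacher, then, yet

16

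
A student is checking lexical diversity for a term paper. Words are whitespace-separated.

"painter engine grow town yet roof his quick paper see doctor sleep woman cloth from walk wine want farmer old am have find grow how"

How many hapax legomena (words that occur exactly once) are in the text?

Frequencies: grow:2, painter:1, engine:1, town:1, yet:1, roof:1, his:1, quick:1, paper:1, see:1, doctor:1, sleep:1, woman:1, cloth:1, from:1, walk:1, wine:1, want:1, farmer:1, old:1, … (4 more, each freq 1)
Hapax (freq=1): am, cloth, doctor, engine, farmer, find, from, have, his, how, old, painter, paper, quick, roof, see, sleep, town, walk, want, wine, woman, yet

23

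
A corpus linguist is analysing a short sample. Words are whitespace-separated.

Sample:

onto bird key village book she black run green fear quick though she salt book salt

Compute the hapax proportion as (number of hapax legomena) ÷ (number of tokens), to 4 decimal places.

0.6250

Frequencies: book:2, she:2, salt:2, onto:1, bird:1, key:1, village:1, black:1, run:1, green:1, fear:1, quick:1, though:1
Hapax count = 10; token count = 16.
Ratio = 10 / 16 = 0.6250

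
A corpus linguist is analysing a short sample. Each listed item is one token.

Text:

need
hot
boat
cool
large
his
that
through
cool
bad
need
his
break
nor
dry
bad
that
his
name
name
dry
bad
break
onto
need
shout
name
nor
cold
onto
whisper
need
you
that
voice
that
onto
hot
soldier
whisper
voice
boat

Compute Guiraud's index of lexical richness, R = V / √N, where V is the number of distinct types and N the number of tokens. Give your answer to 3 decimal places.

N = 42, V = 20.
√N = 6.480741
R = 20 / 6.480741 = 3.086

3.086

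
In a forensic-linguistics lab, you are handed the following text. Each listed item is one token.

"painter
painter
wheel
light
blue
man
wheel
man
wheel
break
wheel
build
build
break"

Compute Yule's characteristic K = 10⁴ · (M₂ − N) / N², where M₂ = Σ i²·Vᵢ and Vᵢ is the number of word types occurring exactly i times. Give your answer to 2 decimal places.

1020.41

Frequencies: wheel:4, painter:2, man:2, break:2, build:2, light:1, blue:1
N = 14. Frequency spectrum: V_1=2, V_2=4, V_4=1
M₂ = 1²·2 + 2²·4 + 4²·1 = 34
K = 10000 × (34 − 14) / 14² = 1020.41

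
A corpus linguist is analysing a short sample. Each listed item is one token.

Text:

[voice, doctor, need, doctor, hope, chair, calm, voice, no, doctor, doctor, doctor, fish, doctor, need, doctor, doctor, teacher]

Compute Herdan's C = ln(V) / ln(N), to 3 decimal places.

N = 18, V = 9.
ln(V) = 2.197225, ln(N) = 2.890372
C = 2.197225 / 2.890372 = 0.760

0.760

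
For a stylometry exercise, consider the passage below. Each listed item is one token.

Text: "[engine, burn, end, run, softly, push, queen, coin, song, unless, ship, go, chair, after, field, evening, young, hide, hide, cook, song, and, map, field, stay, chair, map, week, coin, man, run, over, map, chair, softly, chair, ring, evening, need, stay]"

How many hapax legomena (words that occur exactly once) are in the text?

Frequencies: chair:4, map:3, run:2, softly:2, coin:2, song:2, field:2, evening:2, hide:2, stay:2, engine:1, burn:1, end:1, push:1, queen:1, unless:1, ship:1, go:1, after:1, young:1, … (7 more, each freq 1)
Hapax (freq=1): after, and, burn, cook, end, engine, go, man, need, over, push, queen, ring, ship, unless, week, young

17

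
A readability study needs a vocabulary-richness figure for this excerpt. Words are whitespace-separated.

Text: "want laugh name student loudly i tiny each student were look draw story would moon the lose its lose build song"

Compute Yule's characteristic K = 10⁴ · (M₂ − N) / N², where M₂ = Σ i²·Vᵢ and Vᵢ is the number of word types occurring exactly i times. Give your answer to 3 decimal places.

Frequencies: student:2, lose:2, want:1, laugh:1, name:1, loudly:1, i:1, tiny:1, each:1, were:1, look:1, draw:1, story:1, would:1, moon:1, the:1, its:1, build:1, song:1
N = 21. Frequency spectrum: V_1=17, V_2=2
M₂ = 1²·17 + 2²·2 = 25
K = 10000 × (25 − 21) / 21² = 90.703

90.703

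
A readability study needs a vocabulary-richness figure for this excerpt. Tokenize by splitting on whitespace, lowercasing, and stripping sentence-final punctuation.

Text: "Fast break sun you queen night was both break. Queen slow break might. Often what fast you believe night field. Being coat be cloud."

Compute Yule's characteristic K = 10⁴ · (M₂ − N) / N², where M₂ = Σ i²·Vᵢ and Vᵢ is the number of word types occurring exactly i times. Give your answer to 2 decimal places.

Frequencies: break:3, fast:2, you:2, queen:2, night:2, sun:1, was:1, both:1, slow:1, might:1, often:1, what:1, believe:1, field:1, being:1, coat:1, be:1, cloud:1
N = 24. Frequency spectrum: V_1=13, V_2=4, V_3=1
M₂ = 1²·13 + 2²·4 + 3²·1 = 38
K = 10000 × (38 − 24) / 24² = 243.06

243.06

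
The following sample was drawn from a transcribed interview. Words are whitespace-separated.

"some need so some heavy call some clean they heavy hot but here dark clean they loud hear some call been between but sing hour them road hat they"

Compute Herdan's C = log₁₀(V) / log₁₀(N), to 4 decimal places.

0.8897

N = 29, V = 20.
log₁₀(V) = 1.301030, log₁₀(N) = 1.462398
C = 1.301030 / 1.462398 = 0.8897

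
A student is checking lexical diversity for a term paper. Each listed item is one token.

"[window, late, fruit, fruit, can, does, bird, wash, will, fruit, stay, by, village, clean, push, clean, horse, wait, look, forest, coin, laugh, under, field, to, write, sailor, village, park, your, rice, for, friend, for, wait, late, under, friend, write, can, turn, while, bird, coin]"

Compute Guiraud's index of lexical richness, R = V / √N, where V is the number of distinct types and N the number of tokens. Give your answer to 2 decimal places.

N = 44, V = 31.
√N = 6.633250
R = 31 / 6.633250 = 4.67

4.67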